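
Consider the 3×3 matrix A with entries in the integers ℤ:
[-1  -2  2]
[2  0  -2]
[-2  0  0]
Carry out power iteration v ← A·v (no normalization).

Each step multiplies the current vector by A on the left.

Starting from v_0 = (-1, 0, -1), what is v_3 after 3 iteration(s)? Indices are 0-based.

v_3 = (11, 6, -10)

v_0 = (-1, 0, -1).
v_1 = A·v_0 = (-1, 0, 2).
v_2 = A·v_1 = (5, -6, 2).
v_3 = A·v_2 = (11, 6, -10).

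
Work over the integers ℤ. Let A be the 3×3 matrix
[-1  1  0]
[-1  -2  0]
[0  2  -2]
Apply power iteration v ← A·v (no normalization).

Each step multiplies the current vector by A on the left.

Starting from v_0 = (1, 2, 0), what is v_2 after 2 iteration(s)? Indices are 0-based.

v_2 = (-6, 9, -18)

v_0 = (1, 2, 0).
v_1 = A·v_0 = (1, -5, 4).
v_2 = A·v_1 = (-6, 9, -18).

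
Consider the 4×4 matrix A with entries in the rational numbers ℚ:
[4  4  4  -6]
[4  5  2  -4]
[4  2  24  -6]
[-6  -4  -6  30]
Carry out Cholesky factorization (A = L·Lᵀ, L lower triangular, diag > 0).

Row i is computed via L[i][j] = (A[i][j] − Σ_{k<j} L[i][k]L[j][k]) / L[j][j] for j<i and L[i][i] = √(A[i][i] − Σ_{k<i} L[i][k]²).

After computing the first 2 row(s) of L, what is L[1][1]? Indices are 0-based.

L[1][1] = 1

Step 1: L[0][0] = √(4) = 2.
  L[1][0] = (4) / L[0][0] = 2.
Step 2: L[1][1] = √(1) = 1.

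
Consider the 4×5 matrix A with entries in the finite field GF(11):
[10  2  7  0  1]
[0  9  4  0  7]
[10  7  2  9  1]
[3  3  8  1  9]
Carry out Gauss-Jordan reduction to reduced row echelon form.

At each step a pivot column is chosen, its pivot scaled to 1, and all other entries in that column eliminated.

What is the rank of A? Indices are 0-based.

step 1: normalize row 0 (÷10) = (1, 9, 4, 0, 10)
  row 2: subtract 10×row0 = (0, 5, 6, 9, 0)
  row 3: subtract 3×row0 = (0, 9, 7, 1, 1)
step 2: normalize row 1 (÷9) = (0, 1, 9, 0, 2)
  row 0: subtract 9×row1 = (1, 0, 0, 0, 3)
  row 2: subtract 5×row1 = (0, 0, 5, 9, 1)
  row 3: subtract 9×row1 = (0, 0, 3, 1, 5)
step 3: normalize row 2 (÷5) = (0, 0, 1, 4, 9)
  row 1: subtract 9×row2 = (0, 1, 0, 8, 9)
  row 3: subtract 3×row2 = (0, 0, 0, 0, 0)
skip col 3 (zero from row 3)
skip col 4 (zero from row 3)

rank = 3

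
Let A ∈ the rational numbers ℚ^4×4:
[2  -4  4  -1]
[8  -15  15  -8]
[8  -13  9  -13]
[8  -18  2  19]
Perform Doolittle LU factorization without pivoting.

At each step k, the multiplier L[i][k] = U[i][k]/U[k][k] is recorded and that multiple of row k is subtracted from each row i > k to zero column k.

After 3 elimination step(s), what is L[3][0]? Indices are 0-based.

[col 0] pivot 2
  R1 -= 4*R0 → (0, 1, -1, -4)  (L[1][0] := 4)
  R2 -= 4*R0 → (0, 3, -7, -9)  (L[2][0] := 4)
  R3 -= 4*R0 → (0, -2, -14, 23)  (L[3][0] := 4)
[col 1] pivot 1
  R2 -= 3*R1 → (0, 0, -4, 3)  (L[2][1] := 3)
  R3 -= -2*R1 → (0, 0, -16, 15)  (L[3][1] := -2)
[col 2] pivot -4
  R3 -= 4*R2 → (0, 0, 0, 3)  (L[3][2] := 4)

L[3][0] = 4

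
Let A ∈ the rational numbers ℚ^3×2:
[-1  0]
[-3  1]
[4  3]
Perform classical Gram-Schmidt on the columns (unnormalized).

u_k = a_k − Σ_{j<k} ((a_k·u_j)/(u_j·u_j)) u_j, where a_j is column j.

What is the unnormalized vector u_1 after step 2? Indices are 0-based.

u_1 = (9/26, 53/26, 21/13)

Step 1: u_0 = a_0 = (-1, -3, 4).
Step 2: u_1 = a_1 − (9/26)·u_0 = (9/26, 53/26, 21/13).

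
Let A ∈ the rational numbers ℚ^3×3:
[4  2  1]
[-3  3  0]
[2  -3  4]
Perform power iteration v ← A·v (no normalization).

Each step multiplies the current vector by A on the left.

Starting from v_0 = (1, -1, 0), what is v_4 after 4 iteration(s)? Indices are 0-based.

v_0 = (1, -1, 0).
v_1 = A·v_0 = (2, -6, 5).
v_2 = A·v_1 = (1, -24, 42).
v_3 = A·v_2 = (-2, -75, 242).
v_4 = A·v_3 = (84, -219, 1189).

v_4 = (84, -219, 1189)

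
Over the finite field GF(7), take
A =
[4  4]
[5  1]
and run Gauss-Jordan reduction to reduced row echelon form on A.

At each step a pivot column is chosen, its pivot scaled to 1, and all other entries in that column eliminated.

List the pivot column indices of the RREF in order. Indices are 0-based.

pivot columns: 0, 1

pivot(0,0)=4: scale R0 → (1, 1)
  clear (1,0): R1 −= (5)R0 → (0, 3)
pivot(1,1)=3: scale R1 → (0, 1)
  clear (0,1): R0 −= (1)R1 → (1, 0)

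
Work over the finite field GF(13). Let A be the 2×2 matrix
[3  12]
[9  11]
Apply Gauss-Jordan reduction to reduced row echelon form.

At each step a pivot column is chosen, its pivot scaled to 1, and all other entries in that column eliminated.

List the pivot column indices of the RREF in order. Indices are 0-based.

pivot(0,0)=3: scale R0 → (1, 4)
  clear (1,0): R1 −= (9)R0 → (0, 1)
pivot(1,1)=1: scale R1 → (0, 1)
  clear (0,1): R0 −= (4)R1 → (1, 0)

pivot columns: 0, 1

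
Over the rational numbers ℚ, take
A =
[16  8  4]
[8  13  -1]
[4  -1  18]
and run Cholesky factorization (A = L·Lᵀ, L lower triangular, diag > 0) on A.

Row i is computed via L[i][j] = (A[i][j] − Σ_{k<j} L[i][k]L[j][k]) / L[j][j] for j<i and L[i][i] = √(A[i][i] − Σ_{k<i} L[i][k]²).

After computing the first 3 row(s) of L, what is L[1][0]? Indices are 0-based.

Step 1: L[0][0] = √(16) = 4.
  L[1][0] = (8) / L[0][0] = 2.
Step 2: L[1][1] = √(9) = 3.
  L[2][0] = (4) / L[0][0] = 1.
  L[2][1] = (-3) / L[1][1] = -1.
Step 3: L[2][2] = √(16) = 4.

L[1][0] = 2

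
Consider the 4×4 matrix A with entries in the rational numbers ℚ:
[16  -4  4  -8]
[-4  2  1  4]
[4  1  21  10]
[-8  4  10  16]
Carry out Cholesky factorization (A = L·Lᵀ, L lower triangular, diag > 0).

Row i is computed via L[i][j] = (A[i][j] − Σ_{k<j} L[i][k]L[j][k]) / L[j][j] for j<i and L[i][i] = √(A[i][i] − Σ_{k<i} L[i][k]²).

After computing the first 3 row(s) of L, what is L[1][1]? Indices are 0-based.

L[1][1] = 1

Step 1: L[0][0] = √(16) = 4.
  L[1][0] = (-4) / L[0][0] = -1.
Step 2: L[1][1] = √(1) = 1.
  L[2][0] = (4) / L[0][0] = 1.
  L[2][1] = (2) / L[1][1] = 2.
Step 3: L[2][2] = √(16) = 4.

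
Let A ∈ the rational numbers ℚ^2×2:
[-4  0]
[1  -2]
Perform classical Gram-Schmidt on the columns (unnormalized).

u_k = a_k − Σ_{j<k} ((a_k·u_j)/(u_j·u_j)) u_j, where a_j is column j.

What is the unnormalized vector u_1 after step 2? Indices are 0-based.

Step 1: u_0 = a_0 = (-4, 1).
Step 2: u_1 = a_1 − (-2/17)·u_0 = (-8/17, -32/17).

u_1 = (-8/17, -32/17)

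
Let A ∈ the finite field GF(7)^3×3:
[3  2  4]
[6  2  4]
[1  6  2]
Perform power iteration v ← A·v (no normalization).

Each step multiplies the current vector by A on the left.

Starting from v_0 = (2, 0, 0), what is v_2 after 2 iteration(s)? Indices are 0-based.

v_0 = (2, 0, 0).
v_1 = A·v_0 = (6, 5, 2).
v_2 = A·v_1 = (1, 5, 5).

v_2 = (1, 5, 5)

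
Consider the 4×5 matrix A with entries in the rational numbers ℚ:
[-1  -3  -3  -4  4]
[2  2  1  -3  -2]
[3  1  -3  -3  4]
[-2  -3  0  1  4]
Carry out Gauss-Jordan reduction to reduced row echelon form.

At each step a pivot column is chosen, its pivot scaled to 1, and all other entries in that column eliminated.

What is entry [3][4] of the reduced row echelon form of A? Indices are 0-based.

[1] R0 /= -1  ⇒  (1, 3, 3, 4, -4)
     R1 -= 2·R0  ⇒  (0, -4, -5, -11, 6)
     R2 -= 3·R0  ⇒  (0, -8, -12, -15, 16)
     R3 -= -2·R0  ⇒  (0, 3, 6, 9, -4)
[2] R1 /= -4  ⇒  (0, 1, 5/4, 11/4, -3/2)
     R0 -= 3·R1  ⇒  (1, 0, -3/4, -17/4, 1/2)
     R2 -= -8·R1  ⇒  (0, 0, -2, 7, 4)
     R3 -= 3·R1  ⇒  (0, 0, 9/4, 3/4, 1/2)
[3] R2 /= -2  ⇒  (0, 0, 1, -7/2, -2)
     R0 -= -3/4·R2  ⇒  (1, 0, 0, -55/8, -1)
     R1 -= 5/4·R2  ⇒  (0, 1, 0, 57/8, 1)
     R3 -= 9/4·R2  ⇒  (0, 0, 0, 69/8, 5)
[4] R3 /= 69/8  ⇒  (0, 0, 0, 1, 40/69)
     R0 -= -55/8·R3  ⇒  (1, 0, 0, 0, 206/69)
     R1 -= 57/8·R3  ⇒  (0, 1, 0, 0, -72/23)
     R2 -= -7/2·R3  ⇒  (0, 0, 1, 0, 2/69)

M[3][4] = 40/69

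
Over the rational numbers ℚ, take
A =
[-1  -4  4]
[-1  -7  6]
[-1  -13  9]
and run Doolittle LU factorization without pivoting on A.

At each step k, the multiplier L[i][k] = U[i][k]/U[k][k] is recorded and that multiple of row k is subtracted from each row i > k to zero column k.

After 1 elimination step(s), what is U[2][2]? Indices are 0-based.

k=0: U[0][0]=-1
  eliminate (1,0): mult=1, new row 1: (0, -3, 2); set L[1][0]=1
  eliminate (2,0): mult=1, new row 2: (0, -9, 5); set L[2][0]=1

U[2][2] = 5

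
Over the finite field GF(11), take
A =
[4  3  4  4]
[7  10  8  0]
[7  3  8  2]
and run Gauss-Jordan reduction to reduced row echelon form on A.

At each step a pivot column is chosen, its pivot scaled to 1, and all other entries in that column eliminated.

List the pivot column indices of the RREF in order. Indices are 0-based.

pivot columns: 0, 1, 2

step 1: normalize row 0 (÷4) = (1, 9, 1, 1)
  row 1: subtract 7×row0 = (0, 2, 1, 4)
  row 2: subtract 7×row0 = (0, 6, 1, 6)
step 2: normalize row 1 (÷2) = (0, 1, 6, 2)
  row 0: subtract 9×row1 = (1, 0, 2, 5)
  row 2: subtract 6×row1 = (0, 0, 9, 5)
step 3: normalize row 2 (÷9) = (0, 0, 1, 3)
  row 0: subtract 2×row2 = (1, 0, 0, 10)
  row 1: subtract 6×row2 = (0, 1, 0, 6)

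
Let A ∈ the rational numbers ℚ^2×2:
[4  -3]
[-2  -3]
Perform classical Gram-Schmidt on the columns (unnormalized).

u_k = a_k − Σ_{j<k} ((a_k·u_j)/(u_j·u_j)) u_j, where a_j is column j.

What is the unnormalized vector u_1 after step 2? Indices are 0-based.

u_1 = (-9/5, -18/5)

Step 1: u_0 = a_0 = (4, -2).
Step 2: u_1 = a_1 − (-3/10)·u_0 = (-9/5, -18/5).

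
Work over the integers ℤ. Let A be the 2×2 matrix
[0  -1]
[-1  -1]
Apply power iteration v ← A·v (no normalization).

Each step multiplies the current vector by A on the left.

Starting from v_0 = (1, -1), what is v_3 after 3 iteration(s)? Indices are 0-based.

v_3 = (1, 1)

v_0 = (1, -1).
v_1 = A·v_0 = (1, 0).
v_2 = A·v_1 = (0, -1).
v_3 = A·v_2 = (1, 1).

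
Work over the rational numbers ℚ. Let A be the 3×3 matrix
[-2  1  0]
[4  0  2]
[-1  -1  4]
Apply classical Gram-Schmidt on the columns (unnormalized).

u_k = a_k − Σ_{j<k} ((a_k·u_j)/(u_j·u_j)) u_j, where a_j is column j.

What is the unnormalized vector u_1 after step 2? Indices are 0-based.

u_1 = (19/21, 4/21, -22/21)

Step 1: u_0 = a_0 = (-2, 4, -1).
Step 2: u_1 = a_1 − (-1/21)·u_0 = (19/21, 4/21, -22/21).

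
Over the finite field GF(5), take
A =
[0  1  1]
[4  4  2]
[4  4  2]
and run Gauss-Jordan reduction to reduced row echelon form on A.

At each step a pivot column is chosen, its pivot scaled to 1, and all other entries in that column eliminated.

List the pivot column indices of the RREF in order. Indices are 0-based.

pivot(0,0): swap R0↔R1
pivot(0,0)=4: scale R0 → (1, 1, 3)
  clear (2,0): R2 −= (4)R0 → (0, 0, 0)
pivot(1,1)=1: scale R1 → (0, 1, 1)
  clear (0,1): R0 −= (1)R1 → (1, 0, 2)
col 2: no nonzero at/below row 2; advance.

pivot columns: 0, 1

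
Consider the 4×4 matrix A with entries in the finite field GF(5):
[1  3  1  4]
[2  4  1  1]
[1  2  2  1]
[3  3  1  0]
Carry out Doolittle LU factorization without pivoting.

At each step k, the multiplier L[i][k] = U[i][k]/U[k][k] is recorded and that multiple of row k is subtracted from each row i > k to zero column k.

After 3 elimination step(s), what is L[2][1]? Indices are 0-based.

[col 0] pivot 1
  R1 -= 2*R0 → (0, 3, 4, 3)  (L[1][0] := 2)
  R2 -= 1*R0 → (0, 4, 1, 2)  (L[2][0] := 1)
  R3 -= 3*R0 → (0, 4, 3, 3)  (L[3][0] := 3)
[col 1] pivot 3
  R2 -= 3*R1 → (0, 0, 4, 3)  (L[2][1] := 3)
  R3 -= 3*R1 → (0, 0, 1, 4)  (L[3][1] := 3)
[col 2] pivot 4
  R3 -= 4*R2 → (0, 0, 0, 2)  (L[3][2] := 4)

L[2][1] = 3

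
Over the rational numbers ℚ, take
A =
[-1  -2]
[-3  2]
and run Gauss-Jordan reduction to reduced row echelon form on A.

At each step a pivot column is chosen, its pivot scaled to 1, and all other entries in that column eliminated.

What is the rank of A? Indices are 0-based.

rank = 2

step 1: normalize row 0 (÷-1) = (1, 2)
  row 1: subtract -3×row0 = (0, 8)
step 2: normalize row 1 (÷8) = (0, 1)
  row 0: subtract 2×row1 = (1, 0)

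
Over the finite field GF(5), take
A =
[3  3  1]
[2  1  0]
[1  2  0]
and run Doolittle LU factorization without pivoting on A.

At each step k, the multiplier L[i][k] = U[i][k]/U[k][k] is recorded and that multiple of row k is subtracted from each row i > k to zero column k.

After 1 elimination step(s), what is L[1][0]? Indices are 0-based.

k=0: U[0][0]=3
  eliminate (1,0): mult=4, new row 1: (0, 4, 1); set L[1][0]=4
  eliminate (2,0): mult=2, new row 2: (0, 1, 3); set L[2][0]=2

L[1][0] = 4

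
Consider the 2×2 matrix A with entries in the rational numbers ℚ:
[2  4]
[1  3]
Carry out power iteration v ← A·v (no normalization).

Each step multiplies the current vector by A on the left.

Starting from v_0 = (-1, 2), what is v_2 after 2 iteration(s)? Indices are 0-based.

v_0 = (-1, 2).
v_1 = A·v_0 = (6, 5).
v_2 = A·v_1 = (32, 21).

v_2 = (32, 21)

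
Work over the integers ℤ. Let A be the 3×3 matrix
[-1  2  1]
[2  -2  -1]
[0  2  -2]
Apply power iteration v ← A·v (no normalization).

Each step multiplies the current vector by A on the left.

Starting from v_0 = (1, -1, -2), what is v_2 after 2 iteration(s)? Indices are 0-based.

v_0 = (1, -1, -2).
v_1 = A·v_0 = (-5, 6, 2).
v_2 = A·v_1 = (19, -24, 8).

v_2 = (19, -24, 8)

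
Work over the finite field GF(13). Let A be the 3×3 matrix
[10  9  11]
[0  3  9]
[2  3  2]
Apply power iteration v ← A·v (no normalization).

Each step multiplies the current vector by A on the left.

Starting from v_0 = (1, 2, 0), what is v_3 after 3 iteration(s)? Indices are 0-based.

v_0 = (1, 2, 0).
v_1 = A·v_0 = (2, 6, 8).
v_2 = A·v_1 = (6, 12, 12).
v_3 = A·v_2 = (1, 1, 7).

v_3 = (1, 1, 7)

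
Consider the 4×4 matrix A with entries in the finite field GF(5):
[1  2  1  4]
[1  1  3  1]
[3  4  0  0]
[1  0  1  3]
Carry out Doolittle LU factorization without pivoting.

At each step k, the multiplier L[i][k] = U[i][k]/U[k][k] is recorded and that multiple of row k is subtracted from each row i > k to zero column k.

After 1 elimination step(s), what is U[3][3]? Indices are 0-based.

U[3][3] = 4

k=0: U[0][0]=1
  eliminate (1,0): mult=1, new row 1: (0, 4, 2, 2); set L[1][0]=1
  eliminate (2,0): mult=3, new row 2: (0, 3, 2, 3); set L[2][0]=3
  eliminate (3,0): mult=1, new row 3: (0, 3, 0, 4); set L[3][0]=1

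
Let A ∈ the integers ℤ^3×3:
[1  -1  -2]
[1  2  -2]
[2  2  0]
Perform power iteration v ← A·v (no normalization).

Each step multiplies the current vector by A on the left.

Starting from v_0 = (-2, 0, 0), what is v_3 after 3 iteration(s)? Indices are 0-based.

v_3 = (22, 28, 20)

v_0 = (-2, 0, 0).
v_1 = A·v_0 = (-2, -2, -4).
v_2 = A·v_1 = (8, 2, -8).
v_3 = A·v_2 = (22, 28, 20).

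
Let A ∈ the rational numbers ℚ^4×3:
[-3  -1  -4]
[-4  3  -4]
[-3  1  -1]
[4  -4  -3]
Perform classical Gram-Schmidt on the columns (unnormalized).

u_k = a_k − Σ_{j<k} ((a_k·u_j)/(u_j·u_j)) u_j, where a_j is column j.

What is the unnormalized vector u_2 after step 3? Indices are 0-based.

u_2 = (209/566, -961/283, 543/566, -679/283)

Step 1: u_0 = a_0 = (-3, -4, -3, 4).
Step 2: u_1 = a_1 − (-14/25)·u_0 = (-67/25, 19/25, -17/25, -44/25).
Step 3: u_2 = a_2 − (19/50)·u_0 − (341/283)·u_1 = (209/566, -961/283, 543/566, -679/283).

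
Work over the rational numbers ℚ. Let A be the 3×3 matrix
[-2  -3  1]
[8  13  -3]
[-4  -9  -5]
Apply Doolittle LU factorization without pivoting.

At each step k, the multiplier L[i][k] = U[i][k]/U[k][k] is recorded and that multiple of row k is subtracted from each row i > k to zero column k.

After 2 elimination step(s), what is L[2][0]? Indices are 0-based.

k=0: U[0][0]=-2
  eliminate (1,0): mult=-4, new row 1: (0, 1, 1); set L[1][0]=-4
  eliminate (2,0): mult=2, new row 2: (0, -3, -7); set L[2][0]=2
k=1: U[1][1]=1
  eliminate (2,1): mult=-3, new row 2: (0, 0, -4); set L[2][1]=-3

L[2][0] = 2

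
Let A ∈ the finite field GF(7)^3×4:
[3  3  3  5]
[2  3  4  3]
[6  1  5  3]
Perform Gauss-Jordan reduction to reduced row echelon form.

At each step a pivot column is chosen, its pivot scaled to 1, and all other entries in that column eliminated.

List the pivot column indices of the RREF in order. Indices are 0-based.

[1] R0 /= 3  ⇒  (1, 1, 1, 4)
     R1 -= 2·R0  ⇒  (0, 1, 2, 2)
     R2 -= 6·R0  ⇒  (0, 2, 6, 0)
[2] R1 /= 1  ⇒  (0, 1, 2, 2)
     R0 -= 1·R1  ⇒  (1, 0, 6, 2)
     R2 -= 2·R1  ⇒  (0, 0, 2, 3)
[3] R2 /= 2  ⇒  (0, 0, 1, 5)
     R0 -= 6·R2  ⇒  (1, 0, 0, 0)
     R1 -= 2·R2  ⇒  (0, 1, 0, 6)

pivot columns: 0, 1, 2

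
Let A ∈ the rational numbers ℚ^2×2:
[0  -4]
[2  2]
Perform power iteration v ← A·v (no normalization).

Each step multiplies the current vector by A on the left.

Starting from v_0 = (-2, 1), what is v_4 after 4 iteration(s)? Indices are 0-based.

v_0 = (-2, 1).
v_1 = A·v_0 = (-4, -2).
v_2 = A·v_1 = (8, -12).
v_3 = A·v_2 = (48, -8).
v_4 = A·v_3 = (32, 80).

v_4 = (32, 80)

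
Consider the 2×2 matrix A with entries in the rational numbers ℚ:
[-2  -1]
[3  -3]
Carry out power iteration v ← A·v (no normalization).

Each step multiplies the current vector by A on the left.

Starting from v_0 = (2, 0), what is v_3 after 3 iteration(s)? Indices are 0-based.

v_0 = (2, 0).
v_1 = A·v_0 = (-4, 6).
v_2 = A·v_1 = (2, -30).
v_3 = A·v_2 = (26, 96).

v_3 = (26, 96)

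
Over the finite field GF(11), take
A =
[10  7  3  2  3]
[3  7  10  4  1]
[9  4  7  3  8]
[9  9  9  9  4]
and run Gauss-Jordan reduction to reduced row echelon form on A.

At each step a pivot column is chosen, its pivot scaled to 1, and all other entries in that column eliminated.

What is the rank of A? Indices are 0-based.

rank = 4

pivot(0,0)=10: scale R0 → (1, 4, 8, 9, 8)
  clear (1,0): R1 −= (3)R0 → (0, 6, 8, 10, 10)
  clear (2,0): R2 −= (9)R0 → (0, 1, 1, 10, 2)
  clear (3,0): R3 −= (9)R0 → (0, 6, 3, 5, 9)
pivot(1,1)=6: scale R1 → (0, 1, 5, 9, 9)
  clear (0,1): R0 −= (4)R1 → (1, 0, 10, 6, 5)
  clear (2,1): R2 −= (1)R1 → (0, 0, 7, 1, 4)
  clear (3,1): R3 −= (6)R1 → (0, 0, 6, 6, 10)
pivot(2,2)=7: scale R2 → (0, 0, 1, 8, 10)
  clear (0,2): R0 −= (10)R2 → (1, 0, 0, 3, 4)
  clear (1,2): R1 −= (5)R2 → (0, 1, 0, 2, 3)
  clear (3,2): R3 −= (6)R2 → (0, 0, 0, 2, 5)
pivot(3,3)=2: scale R3 → (0, 0, 0, 1, 8)
  clear (0,3): R0 −= (3)R3 → (1, 0, 0, 0, 2)
  clear (1,3): R1 −= (2)R3 → (0, 1, 0, 0, 9)
  clear (2,3): R2 −= (8)R3 → (0, 0, 1, 0, 1)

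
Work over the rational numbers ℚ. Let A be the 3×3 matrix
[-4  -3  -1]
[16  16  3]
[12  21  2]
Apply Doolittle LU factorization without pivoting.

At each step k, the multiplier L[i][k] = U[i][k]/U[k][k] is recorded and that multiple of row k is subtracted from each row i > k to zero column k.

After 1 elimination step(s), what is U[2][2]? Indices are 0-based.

[col 0] pivot -4
  R1 -= -4*R0 → (0, 4, -1)  (L[1][0] := -4)
  R2 -= -3*R0 → (0, 12, -1)  (L[2][0] := -3)

U[2][2] = -1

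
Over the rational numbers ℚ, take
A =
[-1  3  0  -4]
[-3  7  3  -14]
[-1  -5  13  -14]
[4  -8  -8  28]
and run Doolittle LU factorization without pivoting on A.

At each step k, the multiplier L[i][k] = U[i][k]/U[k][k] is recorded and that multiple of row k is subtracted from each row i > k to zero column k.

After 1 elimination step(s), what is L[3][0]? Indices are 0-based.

L[3][0] = -4

[col 0] pivot -1
  R1 -= 3*R0 → (0, -2, 3, -2)  (L[1][0] := 3)
  R2 -= 1*R0 → (0, -8, 13, -10)  (L[2][0] := 1)
  R3 -= -4*R0 → (0, 4, -8, 12)  (L[3][0] := -4)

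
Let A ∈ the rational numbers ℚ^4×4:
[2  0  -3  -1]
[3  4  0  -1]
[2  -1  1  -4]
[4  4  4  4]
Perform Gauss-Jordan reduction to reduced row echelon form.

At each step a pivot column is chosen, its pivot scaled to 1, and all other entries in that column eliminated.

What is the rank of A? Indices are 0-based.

rank = 4

step 1: normalize row 0 (÷2) = (1, 0, -3/2, -1/2)
  row 1: subtract 3×row0 = (0, 4, 9/2, 1/2)
  row 2: subtract 2×row0 = (0, -1, 4, -3)
  row 3: subtract 4×row0 = (0, 4, 10, 6)
step 2: normalize row 1 (÷4) = (0, 1, 9/8, 1/8)
  row 2: subtract -1×row1 = (0, 0, 41/8, -23/8)
  row 3: subtract 4×row1 = (0, 0, 11/2, 11/2)
step 3: normalize row 2 (÷41/8) = (0, 0, 1, -23/41)
  row 0: subtract -3/2×row2 = (1, 0, 0, -55/41)
  row 1: subtract 9/8×row2 = (0, 1, 0, 31/41)
  row 3: subtract 11/2×row2 = (0, 0, 0, 352/41)
step 4: normalize row 3 (÷352/41) = (0, 0, 0, 1)
  row 0: subtract -55/41×row3 = (1, 0, 0, 0)
  row 1: subtract 31/41×row3 = (0, 1, 0, 0)
  row 2: subtract -23/41×row3 = (0, 0, 1, 0)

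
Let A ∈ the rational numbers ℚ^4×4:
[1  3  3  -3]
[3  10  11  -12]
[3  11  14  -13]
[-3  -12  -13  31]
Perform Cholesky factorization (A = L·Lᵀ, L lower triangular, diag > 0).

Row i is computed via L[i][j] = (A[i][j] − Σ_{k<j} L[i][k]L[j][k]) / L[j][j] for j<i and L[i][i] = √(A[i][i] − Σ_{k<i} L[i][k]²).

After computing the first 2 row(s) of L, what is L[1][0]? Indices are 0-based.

Step 1: L[0][0] = √(1) = 1.
  L[1][0] = (3) / L[0][0] = 3.
Step 2: L[1][1] = √(1) = 1.

L[1][0] = 3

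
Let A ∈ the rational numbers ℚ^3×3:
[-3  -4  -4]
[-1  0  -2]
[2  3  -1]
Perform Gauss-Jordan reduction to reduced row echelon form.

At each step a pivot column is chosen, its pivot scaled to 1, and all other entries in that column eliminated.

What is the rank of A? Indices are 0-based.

rank = 3

step 1: normalize row 0 (÷-3) = (1, 4/3, 4/3)
  row 1: subtract -1×row0 = (0, 4/3, -2/3)
  row 2: subtract 2×row0 = (0, 1/3, -11/3)
step 2: normalize row 1 (÷4/3) = (0, 1, -1/2)
  row 0: subtract 4/3×row1 = (1, 0, 2)
  row 2: subtract 1/3×row1 = (0, 0, -7/2)
step 3: normalize row 2 (÷-7/2) = (0, 0, 1)
  row 0: subtract 2×row2 = (1, 0, 0)
  row 1: subtract -1/2×row2 = (0, 1, 0)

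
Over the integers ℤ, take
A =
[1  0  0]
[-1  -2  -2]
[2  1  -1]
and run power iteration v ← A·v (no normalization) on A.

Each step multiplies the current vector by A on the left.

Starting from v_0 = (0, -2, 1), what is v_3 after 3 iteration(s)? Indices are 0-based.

v_0 = (0, -2, 1).
v_1 = A·v_0 = (0, 2, -3).
v_2 = A·v_1 = (0, 2, 5).
v_3 = A·v_2 = (0, -14, -3).

v_3 = (0, -14, -3)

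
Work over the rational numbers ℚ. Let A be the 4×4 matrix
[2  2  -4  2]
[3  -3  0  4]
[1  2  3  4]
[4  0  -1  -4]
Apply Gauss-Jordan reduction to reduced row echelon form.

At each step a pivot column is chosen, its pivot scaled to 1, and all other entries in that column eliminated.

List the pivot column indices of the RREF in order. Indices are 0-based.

pivot columns: 0, 1, 2, 3

pivot(0,0)=2: scale R0 → (1, 1, -2, 1)
  clear (1,0): R1 −= (3)R0 → (0, -6, 6, 1)
  clear (2,0): R2 −= (1)R0 → (0, 1, 5, 3)
  clear (3,0): R3 −= (4)R0 → (0, -4, 7, -8)
pivot(1,1)=-6: scale R1 → (0, 1, -1, -1/6)
  clear (0,1): R0 −= (1)R1 → (1, 0, -1, 7/6)
  clear (2,1): R2 −= (1)R1 → (0, 0, 6, 19/6)
  clear (3,1): R3 −= (-4)R1 → (0, 0, 3, -26/3)
pivot(2,2)=6: scale R2 → (0, 0, 1, 19/36)
  clear (0,2): R0 −= (-1)R2 → (1, 0, 0, 61/36)
  clear (1,2): R1 −= (-1)R2 → (0, 1, 0, 13/36)
  clear (3,2): R3 −= (3)R2 → (0, 0, 0, -41/4)
pivot(3,3)=-41/4: scale R3 → (0, 0, 0, 1)
  clear (0,3): R0 −= (61/36)R3 → (1, 0, 0, 0)
  clear (1,3): R1 −= (13/36)R3 → (0, 1, 0, 0)
  clear (2,3): R2 −= (19/36)R3 → (0, 0, 1, 0)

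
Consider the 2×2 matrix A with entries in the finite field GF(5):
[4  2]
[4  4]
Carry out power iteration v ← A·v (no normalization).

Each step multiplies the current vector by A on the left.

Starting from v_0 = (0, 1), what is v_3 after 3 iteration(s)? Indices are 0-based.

v_0 = (0, 1).
v_1 = A·v_0 = (2, 4).
v_2 = A·v_1 = (1, 4).
v_3 = A·v_2 = (2, 0).

v_3 = (2, 0)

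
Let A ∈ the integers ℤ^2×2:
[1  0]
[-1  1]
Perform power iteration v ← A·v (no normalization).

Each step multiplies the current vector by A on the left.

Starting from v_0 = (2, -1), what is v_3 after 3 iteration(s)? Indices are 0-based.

v_0 = (2, -1).
v_1 = A·v_0 = (2, -3).
v_2 = A·v_1 = (2, -5).
v_3 = A·v_2 = (2, -7).

v_3 = (2, -7)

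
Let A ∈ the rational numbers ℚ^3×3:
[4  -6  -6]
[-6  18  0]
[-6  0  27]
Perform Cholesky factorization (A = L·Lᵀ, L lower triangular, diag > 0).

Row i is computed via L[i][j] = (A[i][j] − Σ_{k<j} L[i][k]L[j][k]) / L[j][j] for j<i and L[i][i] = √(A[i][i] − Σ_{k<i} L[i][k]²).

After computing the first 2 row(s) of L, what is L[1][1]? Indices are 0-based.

L[1][1] = 3

Step 1: L[0][0] = √(4) = 2.
  L[1][0] = (-6) / L[0][0] = -3.
Step 2: L[1][1] = √(9) = 3.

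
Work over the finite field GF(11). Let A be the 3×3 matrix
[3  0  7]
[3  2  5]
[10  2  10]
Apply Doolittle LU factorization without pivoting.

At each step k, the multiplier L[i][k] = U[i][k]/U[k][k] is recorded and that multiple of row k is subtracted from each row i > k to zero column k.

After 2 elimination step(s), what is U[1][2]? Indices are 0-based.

k=0: U[0][0]=3
  eliminate (1,0): mult=1, new row 1: (0, 2, 9); set L[1][0]=1
  eliminate (2,0): mult=7, new row 2: (0, 2, 5); set L[2][0]=7
k=1: U[1][1]=2
  eliminate (2,1): mult=1, new row 2: (0, 0, 7); set L[2][1]=1

U[1][2] = 9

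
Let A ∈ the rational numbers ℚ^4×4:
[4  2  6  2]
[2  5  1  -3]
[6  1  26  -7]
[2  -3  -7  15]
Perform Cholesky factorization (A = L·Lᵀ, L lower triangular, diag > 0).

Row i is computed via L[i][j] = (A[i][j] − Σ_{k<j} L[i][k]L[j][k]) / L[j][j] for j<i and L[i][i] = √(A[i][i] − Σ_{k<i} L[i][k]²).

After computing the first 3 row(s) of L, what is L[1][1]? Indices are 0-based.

Step 1: L[0][0] = √(4) = 2.
  L[1][0] = (2) / L[0][0] = 1.
Step 2: L[1][1] = √(4) = 2.
  L[2][0] = (6) / L[0][0] = 3.
  L[2][1] = (-2) / L[1][1] = -1.
Step 3: L[2][2] = √(16) = 4.

L[1][1] = 2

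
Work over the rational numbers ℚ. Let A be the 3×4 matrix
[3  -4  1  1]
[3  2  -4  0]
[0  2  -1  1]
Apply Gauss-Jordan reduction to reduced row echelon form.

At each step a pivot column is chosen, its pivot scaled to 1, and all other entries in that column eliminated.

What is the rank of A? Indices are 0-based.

rank = 3

pivot(0,0)=3: scale R0 → (1, -4/3, 1/3, 1/3)
  clear (1,0): R1 −= (3)R0 → (0, 6, -5, -1)
pivot(1,1)=6: scale R1 → (0, 1, -5/6, -1/6)
  clear (0,1): R0 −= (-4/3)R1 → (1, 0, -7/9, 1/9)
  clear (2,1): R2 −= (2)R1 → (0, 0, 2/3, 4/3)
pivot(2,2)=2/3: scale R2 → (0, 0, 1, 2)
  clear (0,2): R0 −= (-7/9)R2 → (1, 0, 0, 5/3)
  clear (1,2): R1 −= (-5/6)R2 → (0, 1, 0, 3/2)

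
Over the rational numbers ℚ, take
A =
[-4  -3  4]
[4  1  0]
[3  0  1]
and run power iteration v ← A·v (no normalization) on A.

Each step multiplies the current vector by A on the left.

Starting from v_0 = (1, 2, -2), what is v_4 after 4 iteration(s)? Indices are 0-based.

v_0 = (1, 2, -2).
v_1 = A·v_0 = (-18, 6, 1).
v_2 = A·v_1 = (58, -66, -53).
v_3 = A·v_2 = (-246, 166, 121).
v_4 = A·v_3 = (970, -818, -617).

v_4 = (970, -818, -617)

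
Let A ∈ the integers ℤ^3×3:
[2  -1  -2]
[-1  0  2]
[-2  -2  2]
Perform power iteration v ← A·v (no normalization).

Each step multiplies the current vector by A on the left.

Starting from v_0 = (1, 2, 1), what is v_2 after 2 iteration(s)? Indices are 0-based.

v_2 = (3, -6, -6)

v_0 = (1, 2, 1).
v_1 = A·v_0 = (-2, 1, -4).
v_2 = A·v_1 = (3, -6, -6).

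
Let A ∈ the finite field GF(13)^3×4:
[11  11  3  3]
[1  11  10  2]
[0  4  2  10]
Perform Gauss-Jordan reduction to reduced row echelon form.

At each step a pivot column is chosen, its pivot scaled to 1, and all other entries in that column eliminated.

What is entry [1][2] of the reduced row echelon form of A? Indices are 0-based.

M[1][2] = 7

[1] R0 /= 11  ⇒  (1, 1, 5, 5)
     R1 -= 1·R0  ⇒  (0, 10, 5, 10)
[2] R1 /= 10  ⇒  (0, 1, 7, 1)
     R0 -= 1·R1  ⇒  (1, 0, 11, 4)
     R2 -= 4·R1  ⇒  (0, 0, 0, 6)
column 2 empty below row 2
[3] R2 /= 6  ⇒  (0, 0, 0, 1)
     R0 -= 4·R2  ⇒  (1, 0, 11, 0)
     R1 -= 1·R2  ⇒  (0, 1, 7, 0)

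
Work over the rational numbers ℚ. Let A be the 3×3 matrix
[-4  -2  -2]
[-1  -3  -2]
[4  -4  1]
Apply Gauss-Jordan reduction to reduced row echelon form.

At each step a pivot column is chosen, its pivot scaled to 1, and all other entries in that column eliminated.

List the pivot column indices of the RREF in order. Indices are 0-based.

pivot columns: 0, 1, 2

[1] R0 /= -4  ⇒  (1, 1/2, 1/2)
     R1 -= -1·R0  ⇒  (0, -5/2, -3/2)
     R2 -= 4·R0  ⇒  (0, -6, -1)
[2] R1 /= -5/2  ⇒  (0, 1, 3/5)
     R0 -= 1/2·R1  ⇒  (1, 0, 1/5)
     R2 -= -6·R1  ⇒  (0, 0, 13/5)
[3] R2 /= 13/5  ⇒  (0, 0, 1)
     R0 -= 1/5·R2  ⇒  (1, 0, 0)
     R1 -= 3/5·R2  ⇒  (0, 1, 0)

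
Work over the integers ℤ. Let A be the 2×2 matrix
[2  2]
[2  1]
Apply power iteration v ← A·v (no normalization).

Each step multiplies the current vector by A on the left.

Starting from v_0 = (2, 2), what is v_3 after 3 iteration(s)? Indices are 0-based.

v_3 = (100, 78)

v_0 = (2, 2).
v_1 = A·v_0 = (8, 6).
v_2 = A·v_1 = (28, 22).
v_3 = A·v_2 = (100, 78).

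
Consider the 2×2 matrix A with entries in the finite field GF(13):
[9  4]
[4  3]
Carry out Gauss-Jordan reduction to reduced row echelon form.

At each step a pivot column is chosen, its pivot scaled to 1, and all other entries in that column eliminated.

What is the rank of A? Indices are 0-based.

rank = 2

pivot(0,0)=9: scale R0 → (1, 12)
  clear (1,0): R1 −= (4)R0 → (0, 7)
pivot(1,1)=7: scale R1 → (0, 1)
  clear (0,1): R0 −= (12)R1 → (1, 0)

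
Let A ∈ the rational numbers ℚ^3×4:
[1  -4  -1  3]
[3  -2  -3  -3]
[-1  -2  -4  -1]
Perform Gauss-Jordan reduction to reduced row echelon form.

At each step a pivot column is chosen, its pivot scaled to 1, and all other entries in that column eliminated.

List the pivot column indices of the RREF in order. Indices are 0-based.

pivot(0,0)=1: scale R0 → (1, -4, -1, 3)
  clear (1,0): R1 −= (3)R0 → (0, 10, 0, -12)
  clear (2,0): R2 −= (-1)R0 → (0, -6, -5, 2)
pivot(1,1)=10: scale R1 → (0, 1, 0, -6/5)
  clear (0,1): R0 −= (-4)R1 → (1, 0, -1, -9/5)
  clear (2,1): R2 −= (-6)R1 → (0, 0, -5, -26/5)
pivot(2,2)=-5: scale R2 → (0, 0, 1, 26/25)
  clear (0,2): R0 −= (-1)R2 → (1, 0, 0, -19/25)

pivot columns: 0, 1, 2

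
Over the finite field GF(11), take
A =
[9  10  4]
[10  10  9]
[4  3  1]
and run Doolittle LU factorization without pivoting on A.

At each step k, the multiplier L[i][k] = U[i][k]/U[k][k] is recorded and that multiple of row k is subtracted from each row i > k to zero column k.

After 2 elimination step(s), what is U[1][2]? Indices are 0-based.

U[1][2] = 7

Step 1: pivot at (0,0) is 9.
  row1 ← row1 − (6)·row0  ⇒  L[1][0]=6, U row1=(0, 5, 7)
  row2 ← row2 − (9)·row0  ⇒  L[2][0]=9, U row2=(0, 1, 9)
Step 2: pivot at (1,1) is 5.
  row2 ← row2 − (9)·row1  ⇒  L[2][1]=9, U row2=(0, 0, 1)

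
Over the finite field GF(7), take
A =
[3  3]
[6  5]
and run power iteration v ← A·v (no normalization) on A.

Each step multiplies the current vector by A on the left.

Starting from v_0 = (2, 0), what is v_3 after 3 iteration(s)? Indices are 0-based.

v_3 = (2, 6)

v_0 = (2, 0).
v_1 = A·v_0 = (6, 5).
v_2 = A·v_1 = (5, 5).
v_3 = A·v_2 = (2, 6).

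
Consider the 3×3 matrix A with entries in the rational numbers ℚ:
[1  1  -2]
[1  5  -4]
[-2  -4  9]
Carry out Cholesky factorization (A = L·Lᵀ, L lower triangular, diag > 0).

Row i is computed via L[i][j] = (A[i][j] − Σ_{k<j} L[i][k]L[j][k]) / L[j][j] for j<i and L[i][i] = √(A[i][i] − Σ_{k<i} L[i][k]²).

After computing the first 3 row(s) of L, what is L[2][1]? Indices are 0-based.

L[2][1] = -1

Step 1: L[0][0] = √(1) = 1.
  L[1][0] = (1) / L[0][0] = 1.
Step 2: L[1][1] = √(4) = 2.
  L[2][0] = (-2) / L[0][0] = -2.
  L[2][1] = (-2) / L[1][1] = -1.
Step 3: L[2][2] = √(4) = 2.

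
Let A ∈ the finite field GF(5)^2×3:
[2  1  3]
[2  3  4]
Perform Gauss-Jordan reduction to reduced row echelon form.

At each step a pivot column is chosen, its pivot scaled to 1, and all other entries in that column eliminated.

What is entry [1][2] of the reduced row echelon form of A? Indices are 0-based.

pivot(0,0)=2: scale R0 → (1, 3, 4)
  clear (1,0): R1 −= (2)R0 → (0, 2, 1)
pivot(1,1)=2: scale R1 → (0, 1, 3)
  clear (0,1): R0 −= (3)R1 → (1, 0, 0)

M[1][2] = 3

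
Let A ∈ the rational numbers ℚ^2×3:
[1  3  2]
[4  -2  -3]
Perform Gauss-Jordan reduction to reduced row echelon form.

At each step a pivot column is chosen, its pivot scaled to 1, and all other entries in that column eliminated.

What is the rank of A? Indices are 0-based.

rank = 2

pivot(0,0)=1: scale R0 → (1, 3, 2)
  clear (1,0): R1 −= (4)R0 → (0, -14, -11)
pivot(1,1)=-14: scale R1 → (0, 1, 11/14)
  clear (0,1): R0 −= (3)R1 → (1, 0, -5/14)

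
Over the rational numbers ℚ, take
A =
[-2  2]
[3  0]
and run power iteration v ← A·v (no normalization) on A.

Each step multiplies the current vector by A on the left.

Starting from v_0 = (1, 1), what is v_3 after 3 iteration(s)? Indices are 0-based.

v_3 = (-12, 18)

v_0 = (1, 1).
v_1 = A·v_0 = (0, 3).
v_2 = A·v_1 = (6, 0).
v_3 = A·v_2 = (-12, 18).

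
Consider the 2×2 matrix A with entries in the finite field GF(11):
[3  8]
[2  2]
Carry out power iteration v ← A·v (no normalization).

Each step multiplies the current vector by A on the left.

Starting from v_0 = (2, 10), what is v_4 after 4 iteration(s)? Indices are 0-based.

v_4 = (8, 1)

v_0 = (2, 10).
v_1 = A·v_0 = (9, 2).
v_2 = A·v_1 = (10, 0).
v_3 = A·v_2 = (8, 9).
v_4 = A·v_3 = (8, 1).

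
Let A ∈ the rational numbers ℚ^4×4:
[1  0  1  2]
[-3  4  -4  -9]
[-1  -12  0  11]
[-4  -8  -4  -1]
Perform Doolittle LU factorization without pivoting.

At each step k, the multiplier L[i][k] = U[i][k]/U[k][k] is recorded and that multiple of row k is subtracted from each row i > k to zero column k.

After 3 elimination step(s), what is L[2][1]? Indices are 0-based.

L[2][1] = -3

Step 1: pivot at (0,0) is 1.
  row1 ← row1 − (-3)·row0  ⇒  L[1][0]=-3, U row1=(0, 4, -1, -3)
  row2 ← row2 − (-1)·row0  ⇒  L[2][0]=-1, U row2=(0, -12, 1, 13)
  row3 ← row3 − (-4)·row0  ⇒  L[3][0]=-4, U row3=(0, -8, 0, 7)
Step 2: pivot at (1,1) is 4.
  row2 ← row2 − (-3)·row1  ⇒  L[2][1]=-3, U row2=(0, 0, -2, 4)
  row3 ← row3 − (-2)·row1  ⇒  L[3][1]=-2, U row3=(0, 0, -2, 1)
Step 3: pivot at (2,2) is -2.
  row3 ← row3 − (1)·row2  ⇒  L[3][2]=1, U row3=(0, 0, 0, -3)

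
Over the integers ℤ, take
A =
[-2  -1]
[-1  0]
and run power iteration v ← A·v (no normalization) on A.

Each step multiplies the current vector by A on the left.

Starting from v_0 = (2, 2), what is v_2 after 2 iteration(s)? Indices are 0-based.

v_0 = (2, 2).
v_1 = A·v_0 = (-6, -2).
v_2 = A·v_1 = (14, 6).

v_2 = (14, 6)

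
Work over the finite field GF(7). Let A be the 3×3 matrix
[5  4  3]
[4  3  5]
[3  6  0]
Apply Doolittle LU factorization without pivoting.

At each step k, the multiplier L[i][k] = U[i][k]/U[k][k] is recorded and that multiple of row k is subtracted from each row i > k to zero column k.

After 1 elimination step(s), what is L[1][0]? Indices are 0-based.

L[1][0] = 5

k=0: U[0][0]=5
  eliminate (1,0): mult=5, new row 1: (0, 4, 4); set L[1][0]=5
  eliminate (2,0): mult=2, new row 2: (0, 5, 1); set L[2][0]=2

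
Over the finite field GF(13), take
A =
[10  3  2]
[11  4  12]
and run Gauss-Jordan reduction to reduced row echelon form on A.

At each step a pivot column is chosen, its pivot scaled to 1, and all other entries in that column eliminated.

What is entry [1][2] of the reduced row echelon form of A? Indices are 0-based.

M[1][2] = 1

step 1: normalize row 0 (÷10) = (1, 12, 8)
  row 1: subtract 11×row0 = (0, 2, 2)
step 2: normalize row 1 (÷2) = (0, 1, 1)
  row 0: subtract 12×row1 = (1, 0, 9)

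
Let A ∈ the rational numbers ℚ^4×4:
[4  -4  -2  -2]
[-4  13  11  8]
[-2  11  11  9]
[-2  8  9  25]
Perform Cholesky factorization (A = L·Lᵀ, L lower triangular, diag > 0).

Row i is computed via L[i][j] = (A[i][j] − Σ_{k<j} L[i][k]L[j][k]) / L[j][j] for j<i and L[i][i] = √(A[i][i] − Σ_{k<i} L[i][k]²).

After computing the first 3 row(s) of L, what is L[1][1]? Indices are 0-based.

L[1][1] = 3

Step 1: L[0][0] = √(4) = 2.
  L[1][0] = (-4) / L[0][0] = -2.
Step 2: L[1][1] = √(9) = 3.
  L[2][0] = (-2) / L[0][0] = -1.
  L[2][1] = (9) / L[1][1] = 3.
Step 3: L[2][2] = √(1) = 1.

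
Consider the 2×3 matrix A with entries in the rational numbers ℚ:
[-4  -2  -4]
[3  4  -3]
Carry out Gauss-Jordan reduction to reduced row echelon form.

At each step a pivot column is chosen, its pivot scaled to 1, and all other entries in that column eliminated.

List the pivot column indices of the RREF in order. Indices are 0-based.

pivot(0,0)=-4: scale R0 → (1, 1/2, 1)
  clear (1,0): R1 −= (3)R0 → (0, 5/2, -6)
pivot(1,1)=5/2: scale R1 → (0, 1, -12/5)
  clear (0,1): R0 −= (1/2)R1 → (1, 0, 11/5)

pivot columns: 0, 1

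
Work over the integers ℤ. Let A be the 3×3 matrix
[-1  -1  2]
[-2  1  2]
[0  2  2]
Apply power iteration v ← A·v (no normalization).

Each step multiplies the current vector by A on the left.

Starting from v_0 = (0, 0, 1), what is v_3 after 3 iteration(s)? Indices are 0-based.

v_3 = (14, 18, 20)

v_0 = (0, 0, 1).
v_1 = A·v_0 = (2, 2, 2).
v_2 = A·v_1 = (0, 2, 8).
v_3 = A·v_2 = (14, 18, 20).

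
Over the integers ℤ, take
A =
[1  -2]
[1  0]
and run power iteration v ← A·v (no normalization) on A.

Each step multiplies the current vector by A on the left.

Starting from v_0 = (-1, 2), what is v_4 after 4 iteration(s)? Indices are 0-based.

v_4 = (13, 7)

v_0 = (-1, 2).
v_1 = A·v_0 = (-5, -1).
v_2 = A·v_1 = (-3, -5).
v_3 = A·v_2 = (7, -3).
v_4 = A·v_3 = (13, 7).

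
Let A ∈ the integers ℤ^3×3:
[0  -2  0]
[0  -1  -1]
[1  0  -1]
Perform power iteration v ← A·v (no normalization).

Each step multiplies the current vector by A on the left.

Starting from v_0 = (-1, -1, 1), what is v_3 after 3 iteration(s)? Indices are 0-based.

v_0 = (-1, -1, 1).
v_1 = A·v_0 = (2, 0, -2).
v_2 = A·v_1 = (0, 2, 4).
v_3 = A·v_2 = (-4, -6, -4).

v_3 = (-4, -6, -4)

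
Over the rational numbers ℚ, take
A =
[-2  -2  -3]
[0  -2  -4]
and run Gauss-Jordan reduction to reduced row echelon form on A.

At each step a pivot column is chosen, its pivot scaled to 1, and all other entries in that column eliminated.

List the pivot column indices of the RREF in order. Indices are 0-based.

[1] R0 /= -2  ⇒  (1, 1, 3/2)
[2] R1 /= -2  ⇒  (0, 1, 2)
     R0 -= 1·R1  ⇒  (1, 0, -1/2)

pivot columns: 0, 1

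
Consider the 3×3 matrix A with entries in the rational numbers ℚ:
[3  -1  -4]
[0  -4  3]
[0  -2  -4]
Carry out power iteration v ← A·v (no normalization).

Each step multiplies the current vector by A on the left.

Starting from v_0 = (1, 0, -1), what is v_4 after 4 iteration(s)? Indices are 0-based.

v_0 = (1, 0, -1).
v_1 = A·v_0 = (7, -3, 4).
v_2 = A·v_1 = (8, 24, -10).
v_3 = A·v_2 = (40, -126, -8).
v_4 = A·v_3 = (278, 480, 284).

v_4 = (278, 480, 284)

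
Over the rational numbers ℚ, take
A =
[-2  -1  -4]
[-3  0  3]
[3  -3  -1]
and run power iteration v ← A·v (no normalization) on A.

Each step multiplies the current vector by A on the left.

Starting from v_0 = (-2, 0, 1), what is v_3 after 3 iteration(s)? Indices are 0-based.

v_3 = (63, -117, 140)

v_0 = (-2, 0, 1).
v_1 = A·v_0 = (0, 9, -7).
v_2 = A·v_1 = (19, -21, -20).
v_3 = A·v_2 = (63, -117, 140).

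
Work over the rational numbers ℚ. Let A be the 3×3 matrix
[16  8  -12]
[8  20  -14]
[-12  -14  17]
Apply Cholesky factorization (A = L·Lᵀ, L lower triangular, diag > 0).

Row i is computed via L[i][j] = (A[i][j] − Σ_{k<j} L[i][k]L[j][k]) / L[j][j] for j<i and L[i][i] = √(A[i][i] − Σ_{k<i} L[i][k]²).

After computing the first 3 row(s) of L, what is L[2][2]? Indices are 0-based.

L[2][2] = 2

Step 1: L[0][0] = √(16) = 4.
  L[1][0] = (8) / L[0][0] = 2.
Step 2: L[1][1] = √(16) = 4.
  L[2][0] = (-12) / L[0][0] = -3.
  L[2][1] = (-8) / L[1][1] = -2.
Step 3: L[2][2] = √(4) = 2.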